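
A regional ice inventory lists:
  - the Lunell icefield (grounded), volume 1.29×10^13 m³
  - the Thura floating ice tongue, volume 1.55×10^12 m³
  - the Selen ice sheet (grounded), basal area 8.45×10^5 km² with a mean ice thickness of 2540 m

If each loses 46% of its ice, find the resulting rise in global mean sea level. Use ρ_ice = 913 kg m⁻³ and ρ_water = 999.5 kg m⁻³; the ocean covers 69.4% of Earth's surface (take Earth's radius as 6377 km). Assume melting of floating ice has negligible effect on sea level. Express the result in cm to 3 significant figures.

≈ 256 cm

Lunell: 0.46 × 1.29×10^13 m³ × (913/999.5) = 5.420×10^12 m³ of water.
The Thura floating ice tongue is floating and already displaces its own weight of water, so its melt adds essentially nothing to sea level.
Selen: ice volume = 8.45×10^5 km² × 2540 m = 2.146×10^6 km³; 0.46 × 2.146×10^6 × (913/999.5) = 9.019×10^5 km³ of water.
Total added water ≈ 9.073×10^14 m³ over 3.55×10^14 m² → Δh = 2.56 m = 256 cm.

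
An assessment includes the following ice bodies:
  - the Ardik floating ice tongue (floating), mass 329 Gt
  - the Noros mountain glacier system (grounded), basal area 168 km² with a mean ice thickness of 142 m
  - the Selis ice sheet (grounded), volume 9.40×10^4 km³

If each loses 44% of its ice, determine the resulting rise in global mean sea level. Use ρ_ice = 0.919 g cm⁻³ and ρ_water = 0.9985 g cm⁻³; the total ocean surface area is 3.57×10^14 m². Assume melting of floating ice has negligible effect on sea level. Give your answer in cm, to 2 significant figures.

The Ardik floating ice tongue is floating and already displaces its own weight of water, so its melt adds essentially nothing to sea level.
Noros: ice volume = 168 km² × 142 m = 23.86 km³; 0.44 × 23.86 × (919/998.5) = 9.661 km³ of water.
Selis: 0.44 × 9.40×10^4 km³ × (919/998.5) = 3.807×10^4 km³ of water.
Total added water ≈ 3.808×10^13 m³ over 3.57×10^14 m² → Δh = 0.107 m = 11 cm.

≈ 11 cm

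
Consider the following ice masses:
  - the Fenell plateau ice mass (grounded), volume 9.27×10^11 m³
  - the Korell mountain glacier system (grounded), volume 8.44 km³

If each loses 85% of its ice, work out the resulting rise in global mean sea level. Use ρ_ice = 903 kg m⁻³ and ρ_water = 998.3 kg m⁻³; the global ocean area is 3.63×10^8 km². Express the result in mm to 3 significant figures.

Fenell: 0.85 × 9.27×10^11 m³ × (903/998.3) = 7.127×10^11 m³ of water.
Korell: 0.85 × 8.44 km³ × (903/998.3) = 6.489 km³ of water.
Total added water ≈ 7.192×10^11 m³ over 3.63×10^14 m² → Δh = 1.98×10^-3 m = 1.98 mm.

≈ 1.98 mm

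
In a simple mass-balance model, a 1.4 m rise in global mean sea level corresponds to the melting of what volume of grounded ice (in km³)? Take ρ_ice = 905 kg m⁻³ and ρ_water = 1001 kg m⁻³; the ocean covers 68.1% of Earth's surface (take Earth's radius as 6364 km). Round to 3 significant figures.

≈ 5.37×10^5 km³

Required water volume = Δh × A = 1.4 m × 3.47×10^14 m² = 4.852×10^14 m³ = 4.852×10^5 km³.
Ice volume = water volume × ρ_w/ρ_ice = 4.852×10^5 × 1001/905 = 5.37×10^5 km³.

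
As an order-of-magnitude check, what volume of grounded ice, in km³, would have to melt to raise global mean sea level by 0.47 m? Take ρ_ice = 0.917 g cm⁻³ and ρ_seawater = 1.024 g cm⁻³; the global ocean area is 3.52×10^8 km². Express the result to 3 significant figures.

Required water volume = Δh × A = 0.47 m × 3.52×10^14 m² = 1.654×10^14 m³ = 1.654×10^5 km³.
Ice volume = water volume × ρ_w/ρ_ice = 1.654×10^5 × 1024/917 = 1.85×10^5 km³.

≈ 1.85×10^5 km³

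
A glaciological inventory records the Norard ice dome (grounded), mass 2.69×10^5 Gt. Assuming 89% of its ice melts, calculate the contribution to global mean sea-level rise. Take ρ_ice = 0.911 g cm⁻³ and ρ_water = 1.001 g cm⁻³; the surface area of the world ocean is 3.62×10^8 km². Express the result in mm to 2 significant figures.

≈ 660 mm

Norard: 0.89 × 2.69×10^5 Gt = 2.394×10^17 kg; dividing by ρ_w = 1.001 g cm⁻³ = 1001 kg m⁻³ gives 2.392×10^14 m³ of water.
Spread over 3.62×10^14 m² of ocean, Δh = 2.392×10^14 / 3.62×10^14 = 0.661 m = 660 mm.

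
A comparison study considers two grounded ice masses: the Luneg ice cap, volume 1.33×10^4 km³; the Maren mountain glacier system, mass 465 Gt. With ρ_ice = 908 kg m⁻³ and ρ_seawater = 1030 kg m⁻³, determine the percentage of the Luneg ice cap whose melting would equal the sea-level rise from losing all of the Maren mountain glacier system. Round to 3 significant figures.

Equal sea-level rise means equal mass of meltwater, i.e. equal mass of ice lost.
Ice mass of Maren: 4.650×10^14 kg; ice mass of Luneg: 1.208×10^16 kg.
Fraction required = 4.650×10^14 / 1.208×10^16 = 0.0385 → 3.85 %.

≈ 3.85 %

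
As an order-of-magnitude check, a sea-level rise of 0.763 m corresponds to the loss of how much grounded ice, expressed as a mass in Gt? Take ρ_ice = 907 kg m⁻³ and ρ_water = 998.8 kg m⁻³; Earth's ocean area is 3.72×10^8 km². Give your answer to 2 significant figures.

Required water volume = Δh × A = 0.763 m × 3.72×10^14 m² = 2.838×10^14 m³.
ρ_w = 998.8 kg m⁻³, so the mass of water = 2.838×10^14 m³ × 998.8 kg m⁻³ = 2.835×10^17 kg = 2.8×10^5 Gt (and the same mass of ice, by conservation).

≈ 2.8×10^5 Gt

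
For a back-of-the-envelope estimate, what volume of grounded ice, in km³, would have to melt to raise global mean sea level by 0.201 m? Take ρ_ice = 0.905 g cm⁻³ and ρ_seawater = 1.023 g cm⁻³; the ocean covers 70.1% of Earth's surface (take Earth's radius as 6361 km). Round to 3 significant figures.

≈ 8.10×10^4 km³

Required water volume = Δh × A = 0.201 m × 3.56×10^14 m² = 7.164×10^13 m³ = 7.164×10^4 km³.
Ice volume = water volume × ρ_w/ρ_ice = 7.164×10^4 × 1023/905 = 8.10×10^4 km³.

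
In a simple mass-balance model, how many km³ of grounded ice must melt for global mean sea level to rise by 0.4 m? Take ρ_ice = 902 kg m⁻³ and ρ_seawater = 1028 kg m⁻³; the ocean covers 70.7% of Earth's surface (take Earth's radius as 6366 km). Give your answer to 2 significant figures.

Required water volume = Δh × A = 0.4 m × 3.60×10^14 m² = 1.440×10^14 m³ = 1.440×10^5 km³.
Ice volume = water volume × ρ_w/ρ_ice = 1.440×10^5 × 1028/902 = 1.6×10^5 km³.

≈ 1.6×10^5 km³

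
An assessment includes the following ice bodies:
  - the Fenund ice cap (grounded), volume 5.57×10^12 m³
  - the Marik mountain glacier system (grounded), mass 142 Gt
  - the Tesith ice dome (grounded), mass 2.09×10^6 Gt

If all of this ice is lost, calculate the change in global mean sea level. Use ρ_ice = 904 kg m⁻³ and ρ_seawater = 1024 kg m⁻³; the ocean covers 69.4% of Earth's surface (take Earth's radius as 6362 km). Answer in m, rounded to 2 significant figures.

Fenund: 5.57×10^12 m³ × (904/1024) = 4.917×10^12 m³ of water.
Marik: 142 Gt = 1.420×10^14 kg; dividing by ρ_w = 1024 kg m⁻³ gives 1.387×10^11 m³ of water.
Tesith: 2.09×10^6 Gt = 2.090×10^18 kg; dividing by ρ_w = 1024 kg m⁻³ gives 2.041×10^15 m³ of water.
Total added water ≈ 2.046×10^15 m³ over 3.53×10^14 m² → Δh = 5.80 m.

≈ 5.8 m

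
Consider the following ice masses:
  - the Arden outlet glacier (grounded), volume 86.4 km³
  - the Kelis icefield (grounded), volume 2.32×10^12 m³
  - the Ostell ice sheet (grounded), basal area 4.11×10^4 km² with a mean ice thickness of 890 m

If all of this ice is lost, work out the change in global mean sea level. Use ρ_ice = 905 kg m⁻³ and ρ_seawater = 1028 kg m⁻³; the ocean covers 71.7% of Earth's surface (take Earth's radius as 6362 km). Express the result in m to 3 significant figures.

Arden: 86.4 km³ × (905/1028) = 76.06 km³ of water.
Kelis: 2.32×10^12 m³ × (905/1028) = 2.042×10^12 m³ of water.
Ostell: ice volume = 4.11×10^4 km² × 890 m = 3.658×10^4 km³; 3.658×10^4 × (905/1028) = 3.220×10^4 km³ of water.
Total added water ≈ 3.432×10^13 m³ over 3.65×10^14 m² → Δh = 0.0941 m.

≈ 0.0941 m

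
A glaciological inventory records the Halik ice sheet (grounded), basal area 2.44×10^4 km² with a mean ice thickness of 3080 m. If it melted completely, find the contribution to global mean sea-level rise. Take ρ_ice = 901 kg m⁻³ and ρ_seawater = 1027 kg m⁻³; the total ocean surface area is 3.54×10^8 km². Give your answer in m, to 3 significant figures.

≈ 0.186 m

Halik: ice volume = 2.44×10^4 km² × 3080 m = 7.515×10^4 km³; 7.515×10^4 × (901/1027) = 6.593×10^4 km³ of water.
Spread over 3.54×10^14 m² of ocean, Δh = 6.593×10^13 / 3.54×10^14 = 0.186 m.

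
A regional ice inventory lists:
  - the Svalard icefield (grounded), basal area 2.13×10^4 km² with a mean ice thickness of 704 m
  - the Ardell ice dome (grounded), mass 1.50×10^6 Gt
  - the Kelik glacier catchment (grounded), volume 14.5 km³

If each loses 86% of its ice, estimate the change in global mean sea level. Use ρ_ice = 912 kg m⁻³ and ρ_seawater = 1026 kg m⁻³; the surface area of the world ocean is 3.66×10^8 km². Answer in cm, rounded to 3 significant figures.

≈ 347 cm

Svalard: ice volume = 2.13×10^4 km² × 704 m = 1.500×10^4 km³; 0.86 × 1.500×10^4 × (912/1026) = 1.146×10^4 km³ of water.
Ardell: 0.86 × 1.50×10^6 Gt = 1.290×10^18 kg; dividing by ρ_w = 1026 kg m⁻³ gives 1.257×10^15 m³ of water.
Kelik: 0.86 × 14.5 km³ × (912/1026) = 11.08 km³ of water.
Total added water ≈ 1.269×10^15 m³ over 3.66×10^14 m² → Δh = 3.47 m = 347 cm.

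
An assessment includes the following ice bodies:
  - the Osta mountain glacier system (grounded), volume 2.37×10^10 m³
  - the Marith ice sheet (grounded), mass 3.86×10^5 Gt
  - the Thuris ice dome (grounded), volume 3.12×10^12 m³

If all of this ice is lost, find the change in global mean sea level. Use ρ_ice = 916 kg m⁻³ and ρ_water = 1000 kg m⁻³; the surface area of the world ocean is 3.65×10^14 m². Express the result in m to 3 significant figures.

≈ 1.07 m

Osta: 2.37×10^10 m³ × (916/1000) = 2.171×10^10 m³ of water.
Marith: 3.86×10^5 Gt = 3.860×10^17 kg; dividing by ρ_w = 1000 kg m⁻³ gives 3.860×10^14 m³ of water.
Thuris: 3.12×10^12 m³ × (916/1000) = 2.858×10^12 m³ of water.
Total added water ≈ 3.889×10^14 m³ over 3.65×10^14 m² → Δh = 1.07 m.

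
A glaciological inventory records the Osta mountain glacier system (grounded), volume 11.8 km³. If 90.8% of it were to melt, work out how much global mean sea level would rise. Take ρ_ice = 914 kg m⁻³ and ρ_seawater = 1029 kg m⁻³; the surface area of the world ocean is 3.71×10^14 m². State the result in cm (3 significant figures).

≈ 2.57×10^-3 cm

Osta: 0.908 × 11.8 km³ × (914/1029) = 9.517 km³ of water.
Spread over 3.71×10^14 m² of ocean, Δh = 9.517×10^9 / 3.71×10^14 = 2.57×10^-5 m = 2.57×10^-3 cm.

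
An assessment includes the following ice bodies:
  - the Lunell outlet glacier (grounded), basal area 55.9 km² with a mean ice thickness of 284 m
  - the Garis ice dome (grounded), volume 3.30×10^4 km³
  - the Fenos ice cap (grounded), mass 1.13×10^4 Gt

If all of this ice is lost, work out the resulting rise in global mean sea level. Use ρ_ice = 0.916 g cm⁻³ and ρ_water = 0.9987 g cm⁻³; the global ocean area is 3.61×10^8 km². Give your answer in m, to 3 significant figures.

≈ 0.115 m

Lunell: ice volume = 55.9 km² × 284 m = 15.88 km³; 15.88 × (916/998.7) = 14.56 km³ of water.
Garis: 3.30×10^4 km³ × (916/998.7) = 3.027×10^4 km³ of water.
Fenos: 1.13×10^4 Gt = 1.130×10^16 kg; dividing by ρ_w = 0.9987 g cm⁻³ = 998.7 kg m⁻³ gives 1.131×10^13 m³ of water.
Total added water ≈ 4.160×10^13 m³ over 3.61×10^14 m² → Δh = 0.115 m.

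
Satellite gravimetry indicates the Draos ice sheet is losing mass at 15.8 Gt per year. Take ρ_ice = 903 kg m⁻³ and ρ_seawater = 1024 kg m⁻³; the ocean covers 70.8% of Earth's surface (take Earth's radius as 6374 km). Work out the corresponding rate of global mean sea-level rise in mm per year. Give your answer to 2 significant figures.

ρ_w = 1024 kg m⁻³. Annual water volume added = 15.8 Gt / ρ_w = 1.580×10^13 kg / 1024 kg m⁻³ = 1.543×10^10 m³.
Δh per year = 1.543×10^10 / 3.61×10^14 = 4.27×10^-5 m = 0.043 mm.

≈ 0.043 mm/yr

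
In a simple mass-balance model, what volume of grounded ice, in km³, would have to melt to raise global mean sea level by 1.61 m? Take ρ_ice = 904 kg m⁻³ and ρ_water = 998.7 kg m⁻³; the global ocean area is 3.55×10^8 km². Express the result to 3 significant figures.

Required water volume = Δh × A = 1.61 m × 3.55×10^14 m² = 5.716×10^14 m³ = 5.716×10^5 km³.
Ice volume = water volume × ρ_w/ρ_ice = 5.716×10^5 × 998.7/904 = 6.31×10^5 km³.

≈ 6.31×10^5 km³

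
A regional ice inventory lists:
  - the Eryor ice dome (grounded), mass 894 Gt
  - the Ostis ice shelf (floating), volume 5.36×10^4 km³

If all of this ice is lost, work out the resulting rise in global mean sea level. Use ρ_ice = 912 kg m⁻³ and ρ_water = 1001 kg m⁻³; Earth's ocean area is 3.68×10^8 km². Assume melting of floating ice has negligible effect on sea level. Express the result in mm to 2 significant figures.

Eryor: 894 Gt = 8.940×10^14 kg; dividing by ρ_w = 1001 kg m⁻³ gives 8.931×10^11 m³ of water.
The Ostis ice shelf is floating and already displaces its own weight of water, so its melt adds essentially nothing to sea level.
Total added water ≈ 8.931×10^11 m³ over 3.68×10^14 m² → Δh = 2.43×10^-3 m = 2.4 mm.

≈ 2.4 mm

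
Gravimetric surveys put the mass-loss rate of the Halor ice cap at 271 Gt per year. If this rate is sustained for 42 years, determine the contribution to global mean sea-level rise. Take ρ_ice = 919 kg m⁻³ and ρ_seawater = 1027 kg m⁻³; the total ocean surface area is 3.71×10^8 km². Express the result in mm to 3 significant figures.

Total mass lost = 271 Gt/yr × 42 yr = 1.138×10^4 Gt = 1.138×10^16 kg.
ρ_w = 1027 kg m⁻³, so water volume = 1.138×10^16 / 1027 = 1.108×10^13 m³.
Δh = 1.108×10^13 / 3.71×10^14 = 0.0299 m = 29.9 mm.

≈ 29.9 mm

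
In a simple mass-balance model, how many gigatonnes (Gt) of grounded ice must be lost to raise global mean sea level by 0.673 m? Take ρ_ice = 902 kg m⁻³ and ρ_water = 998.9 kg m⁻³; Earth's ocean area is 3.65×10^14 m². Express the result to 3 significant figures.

Required water volume = Δh × A = 0.673 m × 3.65×10^14 m² = 2.456×10^14 m³.
ρ_w = 998.9 kg m⁻³, so the mass of water = 2.456×10^14 m³ × 998.9 kg m⁻³ = 2.454×10^17 kg = 2.45×10^5 Gt (and the same mass of ice, by conservation).

≈ 2.45×10^5 Gt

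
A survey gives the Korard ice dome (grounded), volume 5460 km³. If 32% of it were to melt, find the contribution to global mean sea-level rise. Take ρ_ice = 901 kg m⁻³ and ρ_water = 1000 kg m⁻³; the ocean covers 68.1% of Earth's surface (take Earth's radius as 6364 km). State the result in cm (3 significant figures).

≈ 0.454 cm

Korard: 0.32 × 5460 km³ × (901/1000) = 1574 km³ of water.
Spread over 3.47×10^14 m² of ocean, Δh = 1.574×10^12 / 3.47×10^14 = 4.54×10^-3 m = 0.454 cm.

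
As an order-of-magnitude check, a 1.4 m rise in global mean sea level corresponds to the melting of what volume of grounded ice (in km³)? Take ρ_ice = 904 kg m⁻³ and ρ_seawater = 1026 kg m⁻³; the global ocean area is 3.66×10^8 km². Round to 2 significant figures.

≈ 5.8×10^5 km³

Required water volume = Δh × A = 1.4 m × 3.66×10^14 m² = 5.124×10^14 m³ = 5.124×10^5 km³.
Ice volume = water volume × ρ_w/ρ_ice = 5.124×10^5 × 1026/904 = 5.8×10^5 km³.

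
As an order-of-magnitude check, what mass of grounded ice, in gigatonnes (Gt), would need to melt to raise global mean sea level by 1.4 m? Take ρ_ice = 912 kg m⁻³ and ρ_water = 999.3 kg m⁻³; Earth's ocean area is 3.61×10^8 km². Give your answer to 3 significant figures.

Required water volume = Δh × A = 1.4 m × 3.61×10^14 m² = 5.054×10^14 m³.
ρ_w = 999.3 kg m⁻³, so the mass of water = 5.054×10^14 m³ × 999.3 kg m⁻³ = 5.050×10^17 kg = 5.05×10^5 Gt (and the same mass of ice, by conservation).

≈ 5.05×10^5 Gt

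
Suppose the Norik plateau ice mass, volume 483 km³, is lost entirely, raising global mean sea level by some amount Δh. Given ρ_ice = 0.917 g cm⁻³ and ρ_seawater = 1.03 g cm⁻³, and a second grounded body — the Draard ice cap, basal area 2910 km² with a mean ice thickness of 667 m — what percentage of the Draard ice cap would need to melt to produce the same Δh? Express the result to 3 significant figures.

Equal sea-level rise means equal mass of meltwater, i.e. equal mass of ice lost.
Ice mass of Norik: 4.429×10^14 kg; ice mass of Draard: 1.780×10^15 kg.
Fraction required = 4.429×10^14 / 1.780×10^15 = 0.249 → 24.9 %.

≈ 24.9 %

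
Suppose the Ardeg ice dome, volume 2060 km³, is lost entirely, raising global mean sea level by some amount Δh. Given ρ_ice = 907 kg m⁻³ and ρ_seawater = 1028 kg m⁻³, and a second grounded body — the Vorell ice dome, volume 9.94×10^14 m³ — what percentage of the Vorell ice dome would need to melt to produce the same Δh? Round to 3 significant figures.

≈ 0.207 %

Equal sea-level rise means equal mass of meltwater, i.e. equal mass of ice lost.
Ice mass of Ardeg: 1.868×10^15 kg; ice mass of Vorell: 9.016×10^17 kg.
Fraction required = 1.868×10^15 / 9.016×10^17 = 2.07×10^-3 → 0.207 %.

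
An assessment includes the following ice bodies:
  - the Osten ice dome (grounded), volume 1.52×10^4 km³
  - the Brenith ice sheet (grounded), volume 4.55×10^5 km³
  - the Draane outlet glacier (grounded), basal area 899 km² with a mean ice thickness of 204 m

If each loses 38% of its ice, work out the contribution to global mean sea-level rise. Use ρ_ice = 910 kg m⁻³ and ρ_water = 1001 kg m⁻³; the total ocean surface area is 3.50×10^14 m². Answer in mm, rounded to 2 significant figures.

Osten: 0.38 × 1.52×10^4 km³ × (910/1001) = 5251 km³ of water.
Brenith: 0.38 × 4.55×10^5 km³ × (910/1001) = 1.572×10^5 km³ of water.
Draane: ice volume = 899 km² × 204 m = 183.4 km³; 0.38 × 183.4 × (910/1001) = 63.35 km³ of water.
Total added water ≈ 1.625×10^14 m³ over 3.50×10^14 m² → Δh = 0.464 m = 460 mm.

≈ 460 mm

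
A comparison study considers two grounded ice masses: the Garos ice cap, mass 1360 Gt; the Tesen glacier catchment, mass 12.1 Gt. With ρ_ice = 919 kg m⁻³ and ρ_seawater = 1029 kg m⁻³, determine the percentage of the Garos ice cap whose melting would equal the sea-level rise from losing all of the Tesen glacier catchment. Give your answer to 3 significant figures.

≈ 0.890 %

Equal sea-level rise means equal mass of meltwater, i.e. equal mass of ice lost.
Ice mass of Tesen: 1.210×10^13 kg; ice mass of Garos: 1.360×10^15 kg.
Fraction required = 1.210×10^13 / 1.360×10^15 = 8.90×10^-3 → 0.890 %.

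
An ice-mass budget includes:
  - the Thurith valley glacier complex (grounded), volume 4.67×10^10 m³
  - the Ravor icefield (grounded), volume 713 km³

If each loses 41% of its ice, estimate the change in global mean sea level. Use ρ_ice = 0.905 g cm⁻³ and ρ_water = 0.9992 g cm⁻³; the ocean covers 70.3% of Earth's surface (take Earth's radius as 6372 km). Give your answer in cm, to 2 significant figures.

≈ 0.079 cm

Thurith: 0.41 × 4.67×10^10 m³ × (905/999.2) = 1.734×10^10 m³ of water.
Ravor: 0.41 × 713 km³ × (905/999.2) = 264.8 km³ of water.
Total added water ≈ 2.821×10^11 m³ over 3.59×10^14 m² → Δh = 7.87×10^-4 m = 0.079 cm.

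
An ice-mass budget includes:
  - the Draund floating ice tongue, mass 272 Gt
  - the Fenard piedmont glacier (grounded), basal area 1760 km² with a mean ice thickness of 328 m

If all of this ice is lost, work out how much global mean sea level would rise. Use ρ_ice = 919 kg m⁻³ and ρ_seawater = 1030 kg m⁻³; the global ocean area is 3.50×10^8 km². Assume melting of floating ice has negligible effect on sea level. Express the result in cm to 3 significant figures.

≈ 0.147 cm

The Draund floating ice tongue is floating and already displaces its own weight of water, so its melt adds essentially nothing to sea level.
Fenard: ice volume = 1760 km² × 328 m = 577.3 km³; 577.3 × (919/1030) = 515.1 km³ of water.
Total added water ≈ 5.151×10^11 m³ over 3.50×10^14 m² → Δh = 1.47×10^-3 m = 0.147 cm.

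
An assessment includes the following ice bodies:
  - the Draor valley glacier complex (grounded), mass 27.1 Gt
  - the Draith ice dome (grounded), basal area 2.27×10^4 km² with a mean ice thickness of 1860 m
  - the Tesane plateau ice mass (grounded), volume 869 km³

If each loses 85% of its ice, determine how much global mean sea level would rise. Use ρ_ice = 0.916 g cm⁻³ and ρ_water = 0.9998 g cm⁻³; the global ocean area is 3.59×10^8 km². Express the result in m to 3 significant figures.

≈ 0.0935 m

Draor: 0.85 × 27.1 Gt = 2.304×10^13 kg; dividing by ρ_w = 0.9998 g cm⁻³ = 999.8 kg m⁻³ gives 2.304×10^10 m³ of water.
Draith: ice volume = 2.27×10^4 km² × 1860 m = 4.222×10^4 km³; 0.85 × 4.222×10^4 × (916/999.8) = 3.288×10^4 km³ of water.
Tesane: 0.85 × 869 km³ × (916/999.8) = 676.7 km³ of water.
Total added water ≈ 3.358×10^13 m³ over 3.59×10^14 m² → Δh = 0.0935 m.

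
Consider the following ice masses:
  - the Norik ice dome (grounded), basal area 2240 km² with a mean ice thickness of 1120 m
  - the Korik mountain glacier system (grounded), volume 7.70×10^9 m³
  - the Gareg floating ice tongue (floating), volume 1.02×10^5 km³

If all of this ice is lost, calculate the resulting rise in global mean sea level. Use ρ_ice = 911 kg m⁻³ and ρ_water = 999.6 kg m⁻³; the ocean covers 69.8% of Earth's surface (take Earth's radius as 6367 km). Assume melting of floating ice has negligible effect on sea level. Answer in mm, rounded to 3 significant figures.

≈ 6.45 mm

Norik: ice volume = 2240 km² × 1120 m = 2509 km³; 2509 × (911/999.6) = 2286 km³ of water.
Korik: 7.70×10^9 m³ × (911/999.6) = 7.018×10^9 m³ of water.
The Gareg floating ice tongue is floating and already displaces its own weight of water, so its melt adds essentially nothing to sea level.
Total added water ≈ 2.293×10^12 m³ over 3.56×10^14 m² → Δh = 6.45×10^-3 m = 6.45 mm.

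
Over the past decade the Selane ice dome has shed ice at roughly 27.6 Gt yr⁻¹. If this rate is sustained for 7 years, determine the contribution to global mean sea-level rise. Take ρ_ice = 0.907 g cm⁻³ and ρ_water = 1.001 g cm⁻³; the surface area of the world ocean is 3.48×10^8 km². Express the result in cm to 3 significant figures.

Total mass lost = 27.6 Gt/yr × 7 yr = 193.2 Gt = 1.932×10^14 kg.
ρ_w = 1.001 g cm⁻³ = 1001 kg m⁻³, so water volume = 1.932×10^14 / 1001 = 1.930×10^11 m³.
Δh = 1.930×10^11 / 3.48×10^14 = 5.55×10^-4 m = 0.0555 cm.

≈ 0.0555 cm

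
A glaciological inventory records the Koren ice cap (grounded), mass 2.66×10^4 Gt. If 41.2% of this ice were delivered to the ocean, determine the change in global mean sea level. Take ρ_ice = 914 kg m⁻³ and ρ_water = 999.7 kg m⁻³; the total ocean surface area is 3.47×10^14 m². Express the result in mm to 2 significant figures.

≈ 32 mm

Koren: 0.412 × 2.66×10^4 Gt = 1.096×10^16 kg; dividing by ρ_w = 999.7 kg m⁻³ gives 1.096×10^13 m³ of water.
Spread over 3.47×10^14 m² of ocean, Δh = 1.096×10^13 / 3.47×10^14 = 0.0316 m = 32 mm.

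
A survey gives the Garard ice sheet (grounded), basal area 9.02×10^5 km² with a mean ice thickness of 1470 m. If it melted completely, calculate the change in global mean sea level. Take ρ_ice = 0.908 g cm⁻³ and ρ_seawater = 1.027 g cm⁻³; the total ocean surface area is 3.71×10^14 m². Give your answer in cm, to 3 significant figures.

Garard: ice volume = 9.02×10^5 km² × 1470 m = 1.326×10^6 km³; 1.326×10^6 × (908/1027) = 1.172×10^6 km³ of water.
Spread over 3.71×10^14 m² of ocean, Δh = 1.172×10^15 / 3.71×10^14 = 3.16 m = 316 cm.

≈ 316 cm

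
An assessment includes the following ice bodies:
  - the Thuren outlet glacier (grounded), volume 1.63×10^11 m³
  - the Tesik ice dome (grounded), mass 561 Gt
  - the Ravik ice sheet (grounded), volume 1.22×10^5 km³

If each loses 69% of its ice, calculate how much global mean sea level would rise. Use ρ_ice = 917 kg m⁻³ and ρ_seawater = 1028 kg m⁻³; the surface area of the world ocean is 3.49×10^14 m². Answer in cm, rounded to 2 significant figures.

Thuren: 0.69 × 1.63×10^11 m³ × (917/1028) = 1.003×10^11 m³ of water.
Tesik: 0.69 × 561 Gt = 3.871×10^14 kg; dividing by ρ_w = 1028 kg m⁻³ gives 3.765×10^11 m³ of water.
Ravik: 0.69 × 1.22×10^5 km³ × (917/1028) = 7.509×10^4 km³ of water.
Total added water ≈ 7.557×10^13 m³ over 3.49×10^14 m² → Δh = 0.217 m = 22 cm.

≈ 22 cm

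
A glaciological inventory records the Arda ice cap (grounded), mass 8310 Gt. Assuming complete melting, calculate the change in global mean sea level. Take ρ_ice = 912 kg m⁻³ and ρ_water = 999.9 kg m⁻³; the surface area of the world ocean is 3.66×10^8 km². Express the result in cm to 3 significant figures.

Arda: 8310 Gt = 8.310×10^15 kg; dividing by ρ_w = 999.9 kg m⁻³ gives 8.311×10^12 m³ of water.
Spread over 3.66×10^14 m² of ocean, Δh = 8.311×10^12 / 3.66×10^14 = 0.0227 m = 2.27 cm.

≈ 2.27 cm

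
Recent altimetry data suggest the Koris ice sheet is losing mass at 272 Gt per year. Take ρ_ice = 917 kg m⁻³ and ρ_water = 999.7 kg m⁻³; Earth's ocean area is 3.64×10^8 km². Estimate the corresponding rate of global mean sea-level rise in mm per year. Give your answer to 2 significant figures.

≈ 0.75 mm/yr

ρ_w = 999.7 kg m⁻³. Annual water volume added = 272 Gt / ρ_w = 2.720×10^14 kg / 999.7 kg m⁻³ = 2.721×10^11 m³.
Δh per year = 2.721×10^11 / 3.64×10^14 = 7.47×10^-4 m = 0.75 mm.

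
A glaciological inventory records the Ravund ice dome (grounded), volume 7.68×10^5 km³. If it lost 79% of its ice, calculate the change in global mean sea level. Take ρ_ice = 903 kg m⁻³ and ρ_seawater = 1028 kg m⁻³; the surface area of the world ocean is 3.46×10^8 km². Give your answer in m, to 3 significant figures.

≈ 1.54 m

Ravund: 0.79 × 7.68×10^5 km³ × (903/1028) = 5.329×10^5 km³ of water.
Spread over 3.46×10^14 m² of ocean, Δh = 5.329×10^14 / 3.46×10^14 = 1.54 m.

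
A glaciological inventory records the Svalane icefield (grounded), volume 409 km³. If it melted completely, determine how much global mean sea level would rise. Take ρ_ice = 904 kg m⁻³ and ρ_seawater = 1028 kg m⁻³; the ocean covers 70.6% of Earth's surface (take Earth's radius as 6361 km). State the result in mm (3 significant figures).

Svalane: 409 km³ × (904/1028) = 359.7 km³ of water.
Spread over 3.59×10^14 m² of ocean, Δh = 3.597×10^11 / 3.59×10^14 = 1.00×10^-3 m = 1.00 mm.

≈ 1.00 mm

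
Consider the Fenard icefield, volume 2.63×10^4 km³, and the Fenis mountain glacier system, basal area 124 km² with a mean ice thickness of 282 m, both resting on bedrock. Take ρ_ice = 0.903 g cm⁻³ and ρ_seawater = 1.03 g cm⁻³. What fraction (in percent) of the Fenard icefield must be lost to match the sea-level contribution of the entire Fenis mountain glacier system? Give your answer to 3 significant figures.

Equal sea-level rise means equal mass of meltwater, i.e. equal mass of ice lost.
Ice mass of Fenis: 3.158×10^13 kg; ice mass of Fenard: 2.375×10^16 kg.
Fraction required = 3.158×10^13 / 2.375×10^16 = 1.33×10^-3 → 0.133 %.

≈ 0.133 %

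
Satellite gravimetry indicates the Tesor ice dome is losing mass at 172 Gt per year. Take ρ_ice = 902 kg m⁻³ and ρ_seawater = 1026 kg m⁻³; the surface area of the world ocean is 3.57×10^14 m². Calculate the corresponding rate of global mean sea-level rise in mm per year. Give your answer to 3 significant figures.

≈ 0.470 mm/yr

ρ_w = 1026 kg m⁻³. Annual water volume added = 172 Gt / ρ_w = 1.720×10^14 kg / 1026 kg m⁻³ = 1.676×10^11 m³.
Δh per year = 1.676×10^11 / 3.57×10^14 = 4.70×10^-4 m = 0.470 mm.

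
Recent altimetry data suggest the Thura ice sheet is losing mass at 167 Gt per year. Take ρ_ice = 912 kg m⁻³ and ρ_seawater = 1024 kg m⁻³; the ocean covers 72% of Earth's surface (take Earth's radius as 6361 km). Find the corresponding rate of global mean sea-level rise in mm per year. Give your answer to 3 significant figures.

ρ_w = 1024 kg m⁻³. Annual water volume added = 167 Gt / ρ_w = 1.670×10^14 kg / 1024 kg m⁻³ = 1.631×10^11 m³.
Δh per year = 1.631×10^11 / 3.66×10^14 = 4.45×10^-4 m = 0.445 mm.

≈ 0.445 mm/yr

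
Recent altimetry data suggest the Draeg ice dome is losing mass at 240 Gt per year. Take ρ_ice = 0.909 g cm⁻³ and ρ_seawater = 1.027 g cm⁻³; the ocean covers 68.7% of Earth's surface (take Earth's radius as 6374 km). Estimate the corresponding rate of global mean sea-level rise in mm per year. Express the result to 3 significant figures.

≈ 0.666 mm/yr

ρ_w = 1.027 g cm⁻³ = 1027 kg m⁻³. Annual water volume added = 240 Gt / ρ_w = 2.400×10^14 kg / 1027 kg m⁻³ = 2.337×10^11 m³.
Δh per year = 2.337×10^11 / 3.51×10^14 = 6.66×10^-4 m = 0.666 mm.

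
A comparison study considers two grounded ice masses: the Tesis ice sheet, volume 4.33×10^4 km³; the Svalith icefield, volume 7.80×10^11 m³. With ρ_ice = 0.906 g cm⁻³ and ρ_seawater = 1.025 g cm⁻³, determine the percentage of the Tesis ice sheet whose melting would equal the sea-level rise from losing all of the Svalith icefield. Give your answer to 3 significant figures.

Equal sea-level rise means equal mass of meltwater, i.e. equal mass of ice lost.
Ice mass of Svalith: 7.067×10^14 kg; ice mass of Tesis: 3.923×10^16 kg.
Fraction required = 7.067×10^14 / 3.923×10^16 = 0.0180 → 1.80 %.

≈ 1.80 %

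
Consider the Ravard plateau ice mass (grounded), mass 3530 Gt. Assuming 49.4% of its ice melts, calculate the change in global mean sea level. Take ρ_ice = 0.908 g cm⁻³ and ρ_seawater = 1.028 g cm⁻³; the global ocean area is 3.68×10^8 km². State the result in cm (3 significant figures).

Ravard: 0.494 × 3530 Gt = 1.744×10^15 kg; dividing by ρ_w = 1.028 g cm⁻³ = 1028 kg m⁻³ gives 1.696×10^12 m³ of water.
Spread over 3.68×10^14 m² of ocean, Δh = 1.696×10^12 / 3.68×10^14 = 4.61×10^-3 m = 0.461 cm.

≈ 0.461 cm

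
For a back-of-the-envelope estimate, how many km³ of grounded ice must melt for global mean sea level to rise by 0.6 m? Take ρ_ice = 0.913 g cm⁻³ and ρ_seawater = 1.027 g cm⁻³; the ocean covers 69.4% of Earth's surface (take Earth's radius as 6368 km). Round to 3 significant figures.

≈ 2.39×10^5 km³

Required water volume = Δh × A = 0.6 m × 3.54×10^14 m² = 2.122×10^14 m³ = 2.122×10^5 km³.
Ice volume = water volume × ρ_w/ρ_ice = 2.122×10^5 × 1027/913 = 2.39×10^5 km³.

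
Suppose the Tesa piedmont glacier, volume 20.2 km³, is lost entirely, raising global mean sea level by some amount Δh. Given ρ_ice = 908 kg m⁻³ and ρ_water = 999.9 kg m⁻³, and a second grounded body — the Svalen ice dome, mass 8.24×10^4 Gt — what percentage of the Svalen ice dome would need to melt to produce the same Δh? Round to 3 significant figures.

≈ 0.0223 %

Equal sea-level rise means equal mass of meltwater, i.e. equal mass of ice lost.
Ice mass of Tesa: 1.834×10^13 kg; ice mass of Svalen: 8.240×10^16 kg.
Fraction required = 1.834×10^13 / 8.240×10^16 = 2.23×10^-4 → 0.0223 %.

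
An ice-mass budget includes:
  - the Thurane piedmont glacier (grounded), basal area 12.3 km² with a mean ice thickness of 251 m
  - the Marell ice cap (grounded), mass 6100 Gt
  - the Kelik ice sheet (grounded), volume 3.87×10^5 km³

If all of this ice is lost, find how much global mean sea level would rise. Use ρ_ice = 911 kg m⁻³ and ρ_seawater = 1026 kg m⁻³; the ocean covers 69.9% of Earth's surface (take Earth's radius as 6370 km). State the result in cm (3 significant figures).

Thurane: ice volume = 12.3 km² × 251 m = 3.087 km³; 3.087 × (911/1026) = 2.741 km³ of water.
Marell: 6100 Gt = 6.100×10^15 kg; dividing by ρ_w = 1026 kg m⁻³ gives 5.945×10^12 m³ of water.
Kelik: 3.87×10^5 km³ × (911/1026) = 3.436×10^5 km³ of water.
Total added water ≈ 3.496×10^14 m³ over 3.56×10^14 m² → Δh = 0.981 m = 98.1 cm.

≈ 98.1 cm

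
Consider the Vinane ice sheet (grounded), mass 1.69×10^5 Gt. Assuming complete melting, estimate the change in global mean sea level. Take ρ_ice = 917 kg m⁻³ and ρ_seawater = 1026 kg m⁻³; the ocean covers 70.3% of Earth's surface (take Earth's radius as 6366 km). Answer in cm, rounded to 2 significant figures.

≈ 46 cm

Vinane: 1.69×10^5 Gt = 1.690×10^17 kg; dividing by ρ_w = 1026 kg m⁻³ gives 1.647×10^14 m³ of water.
Spread over 3.58×10^14 m² of ocean, Δh = 1.647×10^14 / 3.58×10^14 = 0.460 m = 46 cm.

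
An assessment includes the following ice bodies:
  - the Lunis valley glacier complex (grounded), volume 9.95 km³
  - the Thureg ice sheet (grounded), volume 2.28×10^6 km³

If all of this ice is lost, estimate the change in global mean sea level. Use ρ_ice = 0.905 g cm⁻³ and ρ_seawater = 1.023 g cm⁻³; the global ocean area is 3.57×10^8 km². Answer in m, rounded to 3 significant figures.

≈ 5.65 m

Lunis: 9.95 km³ × (905/1023) = 8.802 km³ of water.
Thureg: 2.28×10^6 km³ × (905/1023) = 2.017×10^6 km³ of water.
Total added water ≈ 2.017×10^15 m³ over 3.57×10^14 m² → Δh = 5.65 m.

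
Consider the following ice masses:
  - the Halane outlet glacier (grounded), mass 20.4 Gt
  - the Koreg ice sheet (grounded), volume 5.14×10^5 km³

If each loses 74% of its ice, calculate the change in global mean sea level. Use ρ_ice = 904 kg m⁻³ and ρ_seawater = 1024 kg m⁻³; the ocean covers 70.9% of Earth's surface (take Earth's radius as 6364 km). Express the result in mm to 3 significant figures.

Halane: 0.74 × 20.4 Gt = 1.510×10^13 kg; dividing by ρ_w = 1024 kg m⁻³ gives 1.474×10^10 m³ of water.
Koreg: 0.74 × 5.14×10^5 km³ × (904/1024) = 3.358×10^5 km³ of water.
Total added water ≈ 3.358×10^14 m³ over 3.61×10^14 m² → Δh = 0.931 m = 931 mm.

≈ 931 mm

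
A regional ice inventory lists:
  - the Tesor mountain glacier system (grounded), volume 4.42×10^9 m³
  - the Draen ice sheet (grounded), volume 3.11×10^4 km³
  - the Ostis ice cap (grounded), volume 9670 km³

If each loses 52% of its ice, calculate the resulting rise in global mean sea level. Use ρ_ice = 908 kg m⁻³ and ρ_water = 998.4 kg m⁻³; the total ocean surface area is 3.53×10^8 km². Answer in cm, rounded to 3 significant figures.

≈ 5.46 cm

Tesor: 0.52 × 4.42×10^9 m³ × (908/998.4) = 2.090×10^9 m³ of water.
Draen: 0.52 × 3.11×10^4 km³ × (908/998.4) = 1.471×10^4 km³ of water.
Ostis: 0.52 × 9670 km³ × (908/998.4) = 4573 km³ of water.
Total added water ≈ 1.928×10^13 m³ over 3.53×10^14 m² → Δh = 0.0546 m = 5.46 cm.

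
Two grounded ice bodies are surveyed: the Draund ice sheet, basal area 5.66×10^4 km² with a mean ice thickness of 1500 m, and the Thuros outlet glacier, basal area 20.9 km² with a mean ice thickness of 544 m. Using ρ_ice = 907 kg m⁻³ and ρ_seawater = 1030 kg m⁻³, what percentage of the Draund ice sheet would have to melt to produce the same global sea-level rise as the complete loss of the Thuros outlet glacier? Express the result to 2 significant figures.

≈ 0.013 %

Equal sea-level rise means equal mass of meltwater, i.e. equal mass of ice lost.
Ice mass of Thuros: 1.031×10^13 kg; ice mass of Draund: 7.700×10^16 kg.
Fraction required = 1.031×10^13 / 7.700×10^16 = 1.34×10^-4 → 0.013 %.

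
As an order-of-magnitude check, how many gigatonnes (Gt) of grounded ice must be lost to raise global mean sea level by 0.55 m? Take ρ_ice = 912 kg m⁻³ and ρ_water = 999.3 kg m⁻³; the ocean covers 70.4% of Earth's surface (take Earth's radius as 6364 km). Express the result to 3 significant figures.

≈ 1.97×10^5 Gt

Required water volume = Δh × A = 0.55 m × 3.58×10^14 m² = 1.971×10^14 m³.
ρ_w = 999.3 kg m⁻³, so the mass of water = 1.971×10^14 m³ × 999.3 kg m⁻³ = 1.969×10^17 kg = 1.97×10^5 Gt (and the same mass of ice, by conservation).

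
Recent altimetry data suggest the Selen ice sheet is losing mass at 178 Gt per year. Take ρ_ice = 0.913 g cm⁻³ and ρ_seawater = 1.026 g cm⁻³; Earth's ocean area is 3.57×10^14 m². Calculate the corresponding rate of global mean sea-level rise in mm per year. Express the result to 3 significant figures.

≈ 0.486 mm/yr

ρ_w = 1.026 g cm⁻³ = 1026 kg m⁻³. Annual water volume added = 178 Gt / ρ_w = 1.780×10^14 kg / 1026 kg m⁻³ = 1.735×10^11 m³.
Δh per year = 1.735×10^11 / 3.57×10^14 = 4.86×10^-4 m = 0.486 mm.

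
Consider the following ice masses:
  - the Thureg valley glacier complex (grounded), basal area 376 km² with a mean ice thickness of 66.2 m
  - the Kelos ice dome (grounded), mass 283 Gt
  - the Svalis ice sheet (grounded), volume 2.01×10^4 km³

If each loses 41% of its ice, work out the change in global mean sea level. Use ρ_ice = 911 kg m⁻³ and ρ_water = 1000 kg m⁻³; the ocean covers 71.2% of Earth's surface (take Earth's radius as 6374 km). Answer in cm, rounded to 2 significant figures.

Thureg: ice volume = 376 km² × 66.2 m = 24.89 km³; 0.41 × 24.89 × (911/1000) = 9.297 km³ of water.
Kelos: 0.41 × 283 Gt = 1.160×10^14 kg; dividing by ρ_w = 1000 kg m⁻³ gives 1.160×10^11 m³ of water.
Svalis: 0.41 × 2.01×10^4 km³ × (911/1000) = 7508 km³ of water.
Total added water ≈ 7.633×10^12 m³ over 3.64×10^14 m² → Δh = 0.0210 m = 2.1 cm.

≈ 2.1 cm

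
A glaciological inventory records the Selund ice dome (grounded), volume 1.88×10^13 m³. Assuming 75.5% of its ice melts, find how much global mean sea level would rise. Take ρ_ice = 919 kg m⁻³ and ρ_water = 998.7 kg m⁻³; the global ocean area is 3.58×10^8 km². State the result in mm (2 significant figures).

Selund: 0.755 × 1.88×10^13 m³ × (919/998.7) = 1.306×10^13 m³ of water.
Spread over 3.58×10^14 m² of ocean, Δh = 1.306×10^13 / 3.58×10^14 = 0.0365 m = 36 mm.

≈ 36 mm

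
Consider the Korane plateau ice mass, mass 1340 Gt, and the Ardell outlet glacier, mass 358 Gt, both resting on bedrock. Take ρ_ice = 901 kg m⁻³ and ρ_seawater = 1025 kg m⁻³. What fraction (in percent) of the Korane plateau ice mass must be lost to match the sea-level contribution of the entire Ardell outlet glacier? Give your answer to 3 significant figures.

≈ 26.7 %

Equal sea-level rise means equal mass of meltwater, i.e. equal mass of ice lost.
Ice mass of Ardell: 3.580×10^14 kg; ice mass of Korane: 1.340×10^15 kg.
Fraction required = 3.580×10^14 / 1.340×10^15 = 0.267 → 26.7 %.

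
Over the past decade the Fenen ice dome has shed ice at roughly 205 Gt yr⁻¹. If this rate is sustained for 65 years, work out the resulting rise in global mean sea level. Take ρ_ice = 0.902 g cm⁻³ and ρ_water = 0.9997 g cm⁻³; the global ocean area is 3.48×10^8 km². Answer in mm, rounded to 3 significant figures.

Total mass lost = 205 Gt/yr × 65 yr = 1.332×10^4 Gt = 1.332×10^16 kg.
ρ_w = 0.9997 g cm⁻³ = 999.7 kg m⁻³, so water volume = 1.332×10^16 / 999.7 = 1.333×10^13 m³.
Δh = 1.333×10^13 / 3.48×10^14 = 0.0383 m = 38.3 mm.

≈ 38.3 mm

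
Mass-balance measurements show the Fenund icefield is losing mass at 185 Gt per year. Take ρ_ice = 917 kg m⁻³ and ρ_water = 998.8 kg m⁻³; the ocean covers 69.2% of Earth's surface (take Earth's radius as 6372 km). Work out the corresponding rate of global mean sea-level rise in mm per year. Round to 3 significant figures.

ρ_w = 998.8 kg m⁻³. Annual water volume added = 185 Gt / ρ_w = 1.850×10^14 kg / 998.8 kg m⁻³ = 1.852×10^11 m³.
Δh per year = 1.852×10^11 / 3.53×10^14 = 5.25×10^-4 m = 0.525 mm.

≈ 0.525 mm/yr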